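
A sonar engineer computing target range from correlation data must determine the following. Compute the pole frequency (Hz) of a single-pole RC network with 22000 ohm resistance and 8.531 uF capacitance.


Cutoff frequency of a first-order RC filter:
fc = 1 / (2 * pi * R * C)
C = 8.531 uF = 8.531e-06 F
fc = 1 / (2 * pi * 22000 * 8.531e-06)
   = 1 / 1.1792407848221
   = 0.848003 Hz

0.848003 Hz


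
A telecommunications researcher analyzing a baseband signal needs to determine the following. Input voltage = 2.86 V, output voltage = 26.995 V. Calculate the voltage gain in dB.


Voltage gain in dB:
G = 20 * log10(Vout / Vin)
  = 20 * log10(26.995 / 2.86)
  = 20 * log10(9.438811)
  = 20 * 0.974917
  = 19.5 dB

19.5 dB


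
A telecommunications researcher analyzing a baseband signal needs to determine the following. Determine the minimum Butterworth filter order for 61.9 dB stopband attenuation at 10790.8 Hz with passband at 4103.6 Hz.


Butterworth filter order formula:
n = log10(10^(A/10) - 1) / (2 * log10(f_stop/f_pass))
10^(61.9/10) - 1 = 1548815.6189
f_stop/f_pass = 10790.8 / 4103.6 = 2.6296
n = 7.371 -> ceil = 8

8


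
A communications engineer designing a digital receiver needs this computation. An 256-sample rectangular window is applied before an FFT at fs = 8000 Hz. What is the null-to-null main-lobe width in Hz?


Main lobe width for a rectangular window:
Width = 2 * fs / N
      = 2 * 8000 / 256
      = 16000 / 256
      = 62.5 Hz

62.5 Hz


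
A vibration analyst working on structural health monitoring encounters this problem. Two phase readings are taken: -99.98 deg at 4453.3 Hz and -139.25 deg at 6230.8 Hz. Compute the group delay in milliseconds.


Group delay from phase difference:
tau = -d(phi)/d(omega)
d(phi) = -39.27 deg = -0.685391 rad
d(omega) = 2*pi*(6230.8 - 4453.3) = 11168.3619 rad/s
tau = -(-0.685391) / 11168.3619
    = 0.0614 ms

0.0614 ms


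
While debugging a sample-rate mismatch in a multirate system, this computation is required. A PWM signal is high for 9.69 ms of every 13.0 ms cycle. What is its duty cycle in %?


Duty cycle as a percentage:
DC = (t_on / T) * 100
   = (9.69 / 13.0) * 100
   = 0.745385 * 100
   = 74.54 %

74.54 %


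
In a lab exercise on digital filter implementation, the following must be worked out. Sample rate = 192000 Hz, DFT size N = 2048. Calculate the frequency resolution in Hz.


DFT frequency resolution:
df = fs / N
   = 192000 / 2048
   = 93.75 Hz

93.75 Hz


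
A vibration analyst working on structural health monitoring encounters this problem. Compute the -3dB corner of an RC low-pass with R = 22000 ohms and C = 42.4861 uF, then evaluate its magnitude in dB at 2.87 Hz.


Step 1 — cutoff frequency:
fc = 1 / (2*pi*R*C)
C = 42.4861 uF = 4.24861e-05 F
fc = 1 / (2*pi*22000*4.24861e-05)
   = 0.170275 Hz

Step 2 — magnitude at f = 2.87 Hz:
|H(f)| = 1 / sqrt(1 + (f/fc)^2)
f/fc = 2.87 / 0.170275 = 16.855087
|H| = 1 / sqrt(1 + 284.093958) = 0.0592251
|H|_dB = 20*log10(0.0592251) = -24.55 dB

fc = 0.170275 Hz; |H(2.87 Hz)| = -24.55 dB


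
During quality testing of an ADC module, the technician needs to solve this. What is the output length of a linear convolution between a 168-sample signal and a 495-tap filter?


Linear convolution output length:
L = N + M - 1
  = 168 + 495 - 1
  = 662 samples

662


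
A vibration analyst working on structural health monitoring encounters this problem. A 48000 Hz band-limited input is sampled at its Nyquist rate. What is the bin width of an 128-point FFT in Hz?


Step 1 — Nyquist sampling rate:
fs = 2 * fmax = 2 * 48000 = 96000 Hz

Step 2 — DFT bin spacing:
df = fs / N = 96000 / 128 = 750.0 Hz

750.0 Hz


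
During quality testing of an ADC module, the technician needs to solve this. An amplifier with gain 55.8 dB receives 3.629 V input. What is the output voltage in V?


Output voltage from dB gain:
V_out = V_in * 10^(gain_dB / 20)
      = 3.629 * 10^(55.8 / 20)
      = 3.629 * 616.595002
      = 2237.6233 V

2237.6233 V


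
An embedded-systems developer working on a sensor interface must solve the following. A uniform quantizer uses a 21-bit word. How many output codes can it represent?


Number of quantization levels = 2^N
= 2^21
= 2097152

2097152


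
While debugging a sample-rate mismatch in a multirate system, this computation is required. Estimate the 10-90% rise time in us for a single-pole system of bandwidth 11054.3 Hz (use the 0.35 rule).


Rise time from bandwidth relationship:
tr = 0.35 / BW
   = 0.35 / 11054.3
   = 3.166188723e-05 s
   = 31.6619 us

31.6619 us


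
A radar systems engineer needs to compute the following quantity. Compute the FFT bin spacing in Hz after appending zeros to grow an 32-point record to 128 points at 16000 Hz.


Frequency resolution after zero-padding:
N_padded = 32 * 4 = 128
df = fs / N_padded
   = 16000 / 128
   = 125.0 Hz

125.0 Hz


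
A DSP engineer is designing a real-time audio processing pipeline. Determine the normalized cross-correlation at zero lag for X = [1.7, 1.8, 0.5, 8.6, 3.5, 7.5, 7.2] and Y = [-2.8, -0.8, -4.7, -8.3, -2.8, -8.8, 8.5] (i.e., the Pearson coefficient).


Pearson correlation coefficient (population):
r = cov(X,Y) / (std(X) * std(Y))
Mean X = 4.4, Mean Y = -2.8143
Cov(X,Y) = -1.121429
Std(X) = 3.050995, Std(Y) = 5.365879
r = -0.0685

-0.0685


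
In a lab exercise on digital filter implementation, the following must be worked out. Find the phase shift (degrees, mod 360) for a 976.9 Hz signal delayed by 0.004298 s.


Phase shift from frequency and time delay:
phi = 360 * f * t_delay
    = 360 * 976.9 * 0.004298
    = 1511.54 degrees
    mod 360 = 71.54 degrees

71.54 degrees


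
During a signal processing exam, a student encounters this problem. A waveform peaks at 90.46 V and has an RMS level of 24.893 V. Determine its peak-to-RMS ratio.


Crest factor is the ratio of peak to RMS:
CF = V_peak / V_rms
   = 90.46 / 24.893
   = 3.634

3.634


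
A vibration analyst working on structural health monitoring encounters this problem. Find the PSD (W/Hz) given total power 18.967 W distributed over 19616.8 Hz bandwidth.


Power spectral density:
PSD = P / BW
    = 18.967 / 19616.8
    = 0.00096688 W/Hz

0.00096688 W/Hz


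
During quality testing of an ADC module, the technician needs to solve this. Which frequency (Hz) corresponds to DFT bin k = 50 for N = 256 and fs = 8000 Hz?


Frequency of DFT bin k:
f_k = k * fs / N
    = 50 * 8000 / 256
    = 400000 / 256
    = 1562.5 Hz

1562.5 Hz


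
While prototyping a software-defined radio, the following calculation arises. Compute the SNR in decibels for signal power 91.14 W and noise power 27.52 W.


SNR in decibels:
SNR = 10 * log10(Ps / Pn)
    = 10 * log10(91.14 / 27.52)
    = 10 * log10(3.3118)
    = 10 * 0.5201
    = 5.2 dB

5.2 dB


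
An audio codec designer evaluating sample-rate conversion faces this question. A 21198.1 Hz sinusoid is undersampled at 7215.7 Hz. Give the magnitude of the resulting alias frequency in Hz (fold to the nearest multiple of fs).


Compute the nearest integer multiple of fs to the signal:
n = round(21198.1 / 7215.7) = 3
f_alias = |21198.1 - 3 * 7215.7|
        = |21198.1 - 21647.1|
        = 449.0 Hz

449.0


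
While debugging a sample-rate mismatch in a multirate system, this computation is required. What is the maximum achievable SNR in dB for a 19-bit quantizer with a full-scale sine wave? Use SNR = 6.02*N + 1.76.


Theoretical SNR for a full-scale sinusoid:
SNR = 6.02 * N + 1.76
    = 6.02 * 19 + 1.76
    = 114.38 + 1.76
    = 116.14 dB

116.14 dB


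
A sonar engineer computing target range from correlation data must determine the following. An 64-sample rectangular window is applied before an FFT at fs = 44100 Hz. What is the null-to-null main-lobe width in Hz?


Main lobe width for a rectangular window:
Width = 2 * fs / N
      = 2 * 44100 / 64
      = 88200 / 64
      = 1378.125 Hz

1378.125 Hz


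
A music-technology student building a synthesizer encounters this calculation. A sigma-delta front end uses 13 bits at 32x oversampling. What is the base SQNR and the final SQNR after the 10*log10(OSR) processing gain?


Step 1 — baseline SQNR at Nyquist:
SQNR_base = 6.02*N + 1.76
          = 6.02*13 + 1.76
          = 80.02 dB

Step 2 — oversampling processing gain:
G = 10*log10(OSR) = 10*log10(32) = 15.05 dB

Step 3 — total:
SQNR_total = 80.02 + 15.05 = 95.07 dB

Base SQNR = 80.02 dB; oversampled SQNR = 95.07 dB


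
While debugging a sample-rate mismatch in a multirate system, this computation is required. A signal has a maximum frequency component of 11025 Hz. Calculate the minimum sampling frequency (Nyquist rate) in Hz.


The Nyquist rate is twice the maximum frequency component.
fs_min = 2 * fmax
      = 2 * 11025
      = 22050 Hz

22050


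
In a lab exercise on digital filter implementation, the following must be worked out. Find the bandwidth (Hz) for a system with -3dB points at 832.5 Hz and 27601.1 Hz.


Bandwidth is the difference of -3dB frequencies:
BW = f_high - f_low
   = 27601.1 - 832.5
   = 26768.6 Hz

26768.6 Hz


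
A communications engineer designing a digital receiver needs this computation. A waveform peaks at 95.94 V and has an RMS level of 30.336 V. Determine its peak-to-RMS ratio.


Crest factor is the ratio of peak to RMS:
CF = V_peak / V_rms
   = 95.94 / 30.336
   = 3.1626

3.1626


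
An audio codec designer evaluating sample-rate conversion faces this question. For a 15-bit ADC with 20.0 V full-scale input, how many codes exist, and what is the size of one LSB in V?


Step 1 — number of quantization levels:
L = 2^N = 2^15 = 32768

Step 2 — LSB step size:
delta = Vfs / L
      = 20.0 / 32768
      = 0.00061035 V

Levels = 32768; step size = 0.00061035 V


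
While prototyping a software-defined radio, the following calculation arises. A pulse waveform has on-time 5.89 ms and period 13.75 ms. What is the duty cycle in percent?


Duty cycle as a percentage:
DC = (t_on / T) * 100
   = (5.89 / 13.75) * 100
   = 0.428364 * 100
   = 42.84 %

42.84 %


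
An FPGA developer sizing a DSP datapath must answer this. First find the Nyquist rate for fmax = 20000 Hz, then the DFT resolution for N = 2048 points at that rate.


Step 1 — Nyquist sampling rate:
fs = 2 * fmax = 2 * 20000 = 40000 Hz

Step 2 — DFT bin spacing:
df = fs / N = 40000 / 2048 = 19.5312 Hz

19.5312 Hz


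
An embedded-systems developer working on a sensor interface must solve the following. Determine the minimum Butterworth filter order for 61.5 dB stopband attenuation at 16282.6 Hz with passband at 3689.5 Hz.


Butterworth filter order formula:
n = log10(10^(A/10) - 1) / (2 * log10(f_stop/f_pass))
10^(61.5/10) - 1 = 1412536.5446
f_stop/f_pass = 16282.6 / 3689.5 = 4.4132
n = 4.7692 -> ceil = 5

5


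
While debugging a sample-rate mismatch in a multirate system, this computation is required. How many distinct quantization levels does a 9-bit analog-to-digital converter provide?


Number of quantization levels = 2^N
= 2^9
= 512

512


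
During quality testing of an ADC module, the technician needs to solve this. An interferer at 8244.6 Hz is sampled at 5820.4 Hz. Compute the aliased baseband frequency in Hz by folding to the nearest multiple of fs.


Compute the nearest integer multiple of fs to the signal:
n = round(8244.6 / 5820.4) = 1
f_alias = |8244.6 - 1 * 5820.4|
        = |8244.6 - 5820.4|
        = 2424.2 Hz

2424.2


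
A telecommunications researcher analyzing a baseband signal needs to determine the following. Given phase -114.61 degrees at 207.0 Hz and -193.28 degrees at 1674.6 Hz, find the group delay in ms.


Group delay from phase difference:
tau = -d(phi)/d(omega)
d(phi) = -78.67 deg = -1.373051 rad
d(omega) = 2*pi*(1674.6 - 207.0) = 9221.2028 rad/s
tau = -(-1.373051) / 9221.2028
    = 0.1489 ms

0.1489 ms


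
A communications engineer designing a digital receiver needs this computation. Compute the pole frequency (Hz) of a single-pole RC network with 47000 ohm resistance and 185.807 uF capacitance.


Cutoff frequency of a first-order RC filter:
fc = 1 / (2 * pi * R * C)
C = 185.807 uF = 0.000185807 F
fc = 1 / (2 * pi * 47000 * 0.000185807)
   = 1 / 54.870611181443
   = 0.018225 Hz

0.018225 Hz


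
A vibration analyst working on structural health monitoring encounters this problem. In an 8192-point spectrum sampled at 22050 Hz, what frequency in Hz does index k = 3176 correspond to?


Frequency of DFT bin k:
f_k = k * fs / N
    = 3176 * 22050 / 8192
    = 70030800 / 8192
    = 8548.682 Hz

8548.682 Hz


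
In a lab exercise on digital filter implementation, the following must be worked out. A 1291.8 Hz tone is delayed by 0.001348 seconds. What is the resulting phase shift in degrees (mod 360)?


Phase shift from frequency and time delay:
phi = 360 * f * t_delay
    = 360 * 1291.8 * 0.001348
    = 626.88 degrees
    mod 360 = 266.88 degrees

266.88 degrees


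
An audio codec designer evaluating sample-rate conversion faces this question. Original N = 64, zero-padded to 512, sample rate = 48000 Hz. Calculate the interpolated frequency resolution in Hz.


Frequency resolution after zero-padding:
N_padded = 64 * 8 = 512
df = fs / N_padded
   = 48000 / 512
   = 93.75 Hz

93.75 Hz


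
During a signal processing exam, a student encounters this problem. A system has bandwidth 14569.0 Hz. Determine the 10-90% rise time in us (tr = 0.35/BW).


Rise time from bandwidth relationship:
tr = 0.35 / BW
   = 0.35 / 14569.0
   = 2.402361178e-05 s
   = 24.0236 us

24.0236 us


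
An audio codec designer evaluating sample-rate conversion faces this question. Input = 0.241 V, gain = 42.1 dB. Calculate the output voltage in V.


Output voltage from dB gain:
V_out = V_in * 10^(gain_dB / 20)
      = 0.241 * 10^(42.1 / 20)
      = 0.241 * 127.350308
      = 30.6914 V

30.6914 V


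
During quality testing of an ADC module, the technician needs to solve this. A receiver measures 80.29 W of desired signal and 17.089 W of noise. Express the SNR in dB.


SNR in decibels:
SNR = 10 * log10(Ps / Pn)
    = 10 * log10(80.29 / 17.089)
    = 10 * log10(4.6983)
    = 10 * 0.6719
    = 6.72 dB

6.72 dB


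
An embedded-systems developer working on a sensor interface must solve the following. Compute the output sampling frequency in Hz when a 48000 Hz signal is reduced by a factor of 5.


Decimation reduces the sample rate:
fs_out = fs_in / M
       = 48000 / 5
       = 9600.0 Hz

9600.0 Hz


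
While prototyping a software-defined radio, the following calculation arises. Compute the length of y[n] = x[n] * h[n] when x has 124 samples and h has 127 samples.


Linear convolution output length:
L = N + M - 1
  = 124 + 127 - 1
  = 250 samples

250


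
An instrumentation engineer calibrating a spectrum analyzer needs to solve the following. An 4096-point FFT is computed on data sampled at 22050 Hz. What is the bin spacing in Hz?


DFT frequency resolution:
df = fs / N
   = 22050 / 4096
   = 5.3833 Hz

5.3833 Hz


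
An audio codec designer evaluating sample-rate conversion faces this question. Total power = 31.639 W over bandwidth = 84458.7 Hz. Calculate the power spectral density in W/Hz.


Power spectral density:
PSD = P / BW
    = 31.639 / 84458.7
    = 0.00037461 W/Hz

0.00037461 W/Hz


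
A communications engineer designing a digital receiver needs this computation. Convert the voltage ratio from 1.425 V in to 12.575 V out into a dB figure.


Voltage gain in dB:
G = 20 * log10(Vout / Vin)
  = 20 * log10(12.575 / 1.425)
  = 20 * log10(8.824561)
  = 20 * 0.945693
  = 18.91 dB

18.91 dB


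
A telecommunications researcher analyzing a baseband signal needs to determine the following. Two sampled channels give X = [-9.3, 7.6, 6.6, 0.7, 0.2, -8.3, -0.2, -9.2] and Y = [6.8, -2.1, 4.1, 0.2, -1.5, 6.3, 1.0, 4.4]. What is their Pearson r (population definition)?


Pearson correlation coefficient (population):
r = cov(X,Y) / (std(X) * std(Y))
Mean X = -1.4875, Mean Y = 2.4
Cov(X,Y) = -14.58875
Std(X) = 6.366011, Std(Y) = 3.234965
r = -0.7084

-0.7084


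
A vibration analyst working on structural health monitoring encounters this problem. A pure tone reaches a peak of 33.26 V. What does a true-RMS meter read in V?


RMS voltage for a sinusoidal waveform:
V_rms = V_peak / sqrt(2)
      = 33.26 / 1.414214
      = 23.518 V

23.518 V


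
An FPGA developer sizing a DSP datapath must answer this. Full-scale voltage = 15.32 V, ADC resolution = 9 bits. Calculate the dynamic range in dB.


Dynamic range from full-scale to LSB:
V_min = V_max / 2^bits = 15.32 / 2^9
DR = 20 * log10(V_max / V_min)
   = 20 * log10(2^9)
   = 20 * 9 * log10(2)
   = 54.19 dB

54.19 dB


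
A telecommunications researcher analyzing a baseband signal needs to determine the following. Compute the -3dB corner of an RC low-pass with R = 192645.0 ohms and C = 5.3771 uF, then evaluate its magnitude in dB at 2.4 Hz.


Step 1 — cutoff frequency:
fc = 1 / (2*pi*R*C)
C = 5.3771 uF = 5.3771e-06 F
fc = 1 / (2*pi*192645.0*5.3771e-06)
   = 0.153644 Hz

Step 2 — magnitude at f = 2.4 Hz:
|H(f)| = 1 / sqrt(1 + (f/fc)^2)
f/fc = 2.4 / 0.153644 = 15.620525
|H| = 1 / sqrt(1 + 244.000801) = 0.0638876
|H|_dB = 20*log10(0.0638876) = -23.89 dB

fc = 0.153644 Hz; |H(2.4 Hz)| = -23.89 dB


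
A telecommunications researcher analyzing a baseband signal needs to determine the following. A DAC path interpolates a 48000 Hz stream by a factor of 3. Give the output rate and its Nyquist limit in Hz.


Step 1 — output sample rate after interpolation by L:
fs_out = L * fs_in = 3 * 48000 = 144000 Hz

Step 2 — Nyquist frequency of the output stream:
f_Nyq = fs_out / 2 = 144000 / 2 = 72000.0 Hz

fs_out = 144000 Hz; f_Nyquist = 72000.0 Hz


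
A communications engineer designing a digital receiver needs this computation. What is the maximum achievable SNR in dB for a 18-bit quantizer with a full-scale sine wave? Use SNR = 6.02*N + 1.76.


Theoretical SNR for a full-scale sinusoid:
SNR = 6.02 * N + 1.76
    = 6.02 * 18 + 1.76
    = 108.36 + 1.76
    = 110.12 dB

110.12 dB


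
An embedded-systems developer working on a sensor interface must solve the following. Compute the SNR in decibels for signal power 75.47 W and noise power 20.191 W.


SNR in decibels:
SNR = 10 * log10(Ps / Pn)
    = 10 * log10(75.47 / 20.191)
    = 10 * log10(3.7378)
    = 10 * 0.5726
    = 5.73 dB

5.73 dB


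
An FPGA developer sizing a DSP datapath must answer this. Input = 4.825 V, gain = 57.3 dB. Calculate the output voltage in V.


Output voltage from dB gain:
V_out = V_in * 10^(gain_dB / 20)
      = 4.825 * 10^(57.3 / 20)
      = 4.825 * 732.824533
      = 3535.8784 V

3535.8784 V


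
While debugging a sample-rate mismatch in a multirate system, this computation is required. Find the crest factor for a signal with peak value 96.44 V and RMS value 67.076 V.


Crest factor is the ratio of peak to RMS:
CF = V_peak / V_rms
   = 96.44 / 67.076
   = 1.4378

1.4378


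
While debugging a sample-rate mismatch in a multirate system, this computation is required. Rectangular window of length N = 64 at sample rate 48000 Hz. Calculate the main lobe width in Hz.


Main lobe width for a rectangular window:
Width = 2 * fs / N
      = 2 * 48000 / 64
      = 96000 / 64
      = 1500.0 Hz

1500.0 Hz


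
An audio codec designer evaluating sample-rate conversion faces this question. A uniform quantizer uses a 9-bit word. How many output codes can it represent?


Number of quantization levels = 2^N
= 2^9
= 512

512


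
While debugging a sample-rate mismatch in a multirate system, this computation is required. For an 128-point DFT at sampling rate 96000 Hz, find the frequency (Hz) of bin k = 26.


Frequency of DFT bin k:
f_k = k * fs / N
    = 26 * 96000 / 128
    = 2496000 / 128
    = 19500.0 Hz

19500.0 Hz


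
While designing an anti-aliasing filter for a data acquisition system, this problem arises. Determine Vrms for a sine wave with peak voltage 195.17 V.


RMS voltage for a sinusoidal waveform:
V_rms = V_peak / sqrt(2)
      = 195.17 / 1.414214
      = 138.006 V

138.006 V


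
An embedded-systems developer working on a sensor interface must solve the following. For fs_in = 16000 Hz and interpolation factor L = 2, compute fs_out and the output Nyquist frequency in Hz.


Step 1 — output sample rate after interpolation by L:
fs_out = L * fs_in = 2 * 16000 = 32000 Hz

Step 2 — Nyquist frequency of the output stream:
f_Nyq = fs_out / 2 = 32000 / 2 = 16000.0 Hz

fs_out = 32000 Hz; f_Nyquist = 16000.0 Hz


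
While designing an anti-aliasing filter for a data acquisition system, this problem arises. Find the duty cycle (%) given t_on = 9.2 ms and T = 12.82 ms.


Duty cycle as a percentage:
DC = (t_on / T) * 100
   = (9.2 / 12.82) * 100
   = 0.717629 * 100
   = 71.76 %

71.76 %


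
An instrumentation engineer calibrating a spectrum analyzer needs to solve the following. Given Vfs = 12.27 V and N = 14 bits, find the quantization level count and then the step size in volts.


Step 1 — number of quantization levels:
L = 2^N = 2^14 = 16384

Step 2 — LSB step size:
delta = Vfs / L
      = 12.27 / 16384
      = 0.0007489 V

Levels = 16384; step size = 0.0007489 V


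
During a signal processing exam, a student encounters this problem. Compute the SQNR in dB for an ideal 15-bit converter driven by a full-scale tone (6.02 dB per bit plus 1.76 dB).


Theoretical SNR for a full-scale sinusoid:
SNR = 6.02 * N + 1.76
    = 6.02 * 15 + 1.76
    = 90.3 + 1.76
    = 92.06 dB

92.06 dB


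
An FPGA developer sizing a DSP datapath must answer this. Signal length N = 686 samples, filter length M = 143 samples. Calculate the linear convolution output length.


Linear convolution output length:
L = N + M - 1
  = 686 + 143 - 1
  = 828 samples

828


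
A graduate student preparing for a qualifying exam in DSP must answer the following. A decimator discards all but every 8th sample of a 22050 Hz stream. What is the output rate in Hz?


Decimation reduces the sample rate:
fs_out = fs_in / M
       = 22050 / 8
       = 2756.25 Hz

2756.25 Hz


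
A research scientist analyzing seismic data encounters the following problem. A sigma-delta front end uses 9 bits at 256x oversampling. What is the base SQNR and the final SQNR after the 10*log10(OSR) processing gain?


Step 1 — baseline SQNR at Nyquist:
SQNR_base = 6.02*N + 1.76
          = 6.02*9 + 1.76
          = 55.94 dB

Step 2 — oversampling processing gain:
G = 10*log10(OSR) = 10*log10(256) = 24.08 dB

Step 3 — total:
SQNR_total = 55.94 + 24.08 = 80.02 dB

Base SQNR = 55.94 dB; oversampled SQNR = 80.02 dB


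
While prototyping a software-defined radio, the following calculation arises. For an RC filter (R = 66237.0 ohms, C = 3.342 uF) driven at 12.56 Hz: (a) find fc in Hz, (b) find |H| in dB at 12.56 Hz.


Step 1 — cutoff frequency:
fc = 1 / (2*pi*R*C)
C = 3.342 uF = 3.342e-06 F
fc = 1 / (2*pi*66237.0*3.342e-06)
   = 0.718974 Hz

Step 2 — magnitude at f = 12.56 Hz:
|H(f)| = 1 / sqrt(1 + (f/fc)^2)
f/fc = 12.56 / 0.718974 = 17.469338
|H| = 1 / sqrt(1 + 305.17777) = 0.0571496
|H|_dB = 20*log10(0.0571496) = -24.86 dB

fc = 0.718974 Hz; |H(12.56 Hz)| = -24.86 dB


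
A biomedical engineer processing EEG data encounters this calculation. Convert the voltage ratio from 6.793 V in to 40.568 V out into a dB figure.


Voltage gain in dB:
G = 20 * log10(Vout / Vin)
  = 20 * log10(40.568 / 6.793)
  = 20 * log10(5.97203)
  = 20 * 0.776122
  = 15.52 dB

15.52 dB


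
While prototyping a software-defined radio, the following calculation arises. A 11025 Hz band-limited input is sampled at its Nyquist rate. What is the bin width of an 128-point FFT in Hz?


Step 1 — Nyquist sampling rate:
fs = 2 * fmax = 2 * 11025 = 22050 Hz

Step 2 — DFT bin spacing:
df = fs / N = 22050 / 128 = 172.2656 Hz

172.2656 Hz


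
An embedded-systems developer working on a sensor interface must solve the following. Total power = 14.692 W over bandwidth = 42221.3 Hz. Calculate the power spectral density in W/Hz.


Power spectral density:
PSD = P / BW
    = 14.692 / 42221.3
    = 0.00034798 W/Hz

0.00034798 W/Hz


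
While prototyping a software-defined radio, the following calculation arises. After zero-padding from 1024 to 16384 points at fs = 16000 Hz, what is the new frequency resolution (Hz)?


Frequency resolution after zero-padding:
N_padded = 1024 * 16 = 16384
df = fs / N_padded
   = 16000 / 16384
   = 0.9766 Hz

0.9766 Hz


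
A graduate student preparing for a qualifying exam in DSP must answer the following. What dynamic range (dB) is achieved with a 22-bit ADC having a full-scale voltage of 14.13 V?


Dynamic range from full-scale to LSB:
V_min = V_max / 2^bits = 14.13 / 2^22
DR = 20 * log10(V_max / V_min)
   = 20 * log10(2^22)
   = 20 * 22 * log10(2)
   = 132.45 dB

132.45 dB


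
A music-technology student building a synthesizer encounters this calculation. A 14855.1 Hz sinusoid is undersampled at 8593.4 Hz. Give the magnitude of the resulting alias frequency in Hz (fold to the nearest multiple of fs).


Compute the nearest integer multiple of fs to the signal:
n = round(14855.1 / 8593.4) = 2
f_alias = |14855.1 - 2 * 8593.4|
        = |14855.1 - 17186.8|
        = 2331.7 Hz

2331.7


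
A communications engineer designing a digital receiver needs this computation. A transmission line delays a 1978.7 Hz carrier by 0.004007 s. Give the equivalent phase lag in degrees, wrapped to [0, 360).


Phase shift from frequency and time delay:
phi = 360 * f * t_delay
    = 360 * 1978.7 * 0.004007
    = 2854.31 degrees
    mod 360 = 334.31 degrees

334.31 degrees


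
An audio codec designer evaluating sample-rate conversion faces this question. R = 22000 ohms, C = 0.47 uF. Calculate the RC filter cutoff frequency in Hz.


Cutoff frequency of a first-order RC filter:
fc = 1 / (2 * pi * R * C)
C = 0.47 uF = 4.7e-07 F
fc = 1 / (2 * pi * 22000 * 4.7e-07)
   = 1 / 0.064968136076237
   = 15.392161 Hz

15.392161 Hz


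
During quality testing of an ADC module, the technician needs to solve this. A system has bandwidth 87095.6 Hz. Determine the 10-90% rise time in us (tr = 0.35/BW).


Rise time from bandwidth relationship:
tr = 0.35 / BW
   = 0.35 / 87095.6
   = 4.018572695e-06 s
   = 4.0186 us

4.0186 us


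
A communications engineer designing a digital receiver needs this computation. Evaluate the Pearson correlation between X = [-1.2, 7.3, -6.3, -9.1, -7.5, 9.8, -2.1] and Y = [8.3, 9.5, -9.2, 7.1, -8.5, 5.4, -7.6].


Pearson correlation coefficient (population):
r = cov(X,Y) / (std(X) * std(Y))
Mean X = -1.3, Mean Y = 0.7143
Cov(X,Y) = 27.41
Std(X) = 6.783383, Std(Y) = 8.015953
r = 0.5041

0.5041


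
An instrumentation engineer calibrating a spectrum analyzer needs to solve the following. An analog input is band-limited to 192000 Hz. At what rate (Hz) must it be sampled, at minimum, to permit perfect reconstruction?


The Nyquist rate is twice the maximum frequency component.
fs_min = 2 * fmax
      = 2 * 192000
      = 384000 Hz

384000


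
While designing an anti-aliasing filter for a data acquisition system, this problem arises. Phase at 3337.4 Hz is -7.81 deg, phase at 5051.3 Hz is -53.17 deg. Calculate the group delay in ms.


Group delay from phase difference:
tau = -d(phi)/d(omega)
d(phi) = -45.36 deg = -0.791681 rad
d(omega) = 2*pi*(5051.3 - 3337.4) = 10768.7513 rad/s
tau = -(-0.791681) / 10768.7513
    = 0.0735 ms

0.0735 ms


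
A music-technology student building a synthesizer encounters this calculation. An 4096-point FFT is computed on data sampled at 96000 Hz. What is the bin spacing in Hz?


DFT frequency resolution:
df = fs / N
   = 96000 / 4096
   = 23.4375 Hz

23.4375 Hz


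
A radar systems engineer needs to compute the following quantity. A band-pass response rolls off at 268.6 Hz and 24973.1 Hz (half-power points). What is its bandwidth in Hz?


Bandwidth is the difference of -3dB frequencies:
BW = f_high - f_low
   = 24973.1 - 268.6
   = 24704.5 Hz

24704.5 Hz


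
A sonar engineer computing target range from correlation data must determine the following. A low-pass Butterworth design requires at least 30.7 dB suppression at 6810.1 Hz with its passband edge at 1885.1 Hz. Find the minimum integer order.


Butterworth filter order formula:
n = log10(10^(A/10) - 1) / (2 * log10(f_stop/f_pass))
10^(30.7/10) - 1 = 1173.8976
f_stop/f_pass = 6810.1 / 1885.1 = 3.6126
n = 2.7515 -> ceil = 3

3


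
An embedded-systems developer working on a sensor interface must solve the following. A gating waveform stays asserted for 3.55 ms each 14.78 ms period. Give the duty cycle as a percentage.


Duty cycle as a percentage:
DC = (t_on / T) * 100
   = (3.55 / 14.78) * 100
   = 0.240189 * 100
   = 24.02 %

24.02 %


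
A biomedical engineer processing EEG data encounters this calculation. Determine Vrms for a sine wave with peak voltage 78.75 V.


RMS voltage for a sinusoidal waveform:
V_rms = V_peak / sqrt(2)
      = 78.75 / 1.414214
      = 55.685 V

55.685 V


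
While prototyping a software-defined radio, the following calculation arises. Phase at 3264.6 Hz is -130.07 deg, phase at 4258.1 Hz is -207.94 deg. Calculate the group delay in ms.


Group delay from phase difference:
tau = -d(phi)/d(omega)
d(phi) = -77.87 deg = -1.359088 rad
d(omega) = 2*pi*(4258.1 - 3264.6) = 6242.3446 rad/s
tau = -(-1.359088) / 6242.3446
    = 0.2177 ms

0.2177 ms


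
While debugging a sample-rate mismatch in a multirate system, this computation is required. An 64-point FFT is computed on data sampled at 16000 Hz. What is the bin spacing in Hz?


DFT frequency resolution:
df = fs / N
   = 16000 / 64
   = 250.0 Hz

250.0 Hz


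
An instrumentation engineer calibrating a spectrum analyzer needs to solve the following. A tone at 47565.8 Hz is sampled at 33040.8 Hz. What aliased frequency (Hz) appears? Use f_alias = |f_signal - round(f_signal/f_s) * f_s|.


Compute the nearest integer multiple of fs to the signal:
n = round(47565.8 / 33040.8) = 1
f_alias = |47565.8 - 1 * 33040.8|
        = |47565.8 - 33040.8|
        = 14525.0 Hz

14525.0


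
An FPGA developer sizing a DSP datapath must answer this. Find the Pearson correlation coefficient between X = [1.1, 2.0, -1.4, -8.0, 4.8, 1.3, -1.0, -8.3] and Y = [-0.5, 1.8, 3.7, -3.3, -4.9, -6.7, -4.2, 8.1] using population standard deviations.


Pearson correlation coefficient (population):
r = cov(X,Y) / (std(X) * std(Y))
Mean X = -1.1875, Mean Y = -0.75
Cov(X,Y) = -9.764375
Std(X) = 4.394723, Std(Y) = 4.686683
r = -0.4741

-0.4741


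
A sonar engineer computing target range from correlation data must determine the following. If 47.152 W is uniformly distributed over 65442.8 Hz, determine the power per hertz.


Power spectral density:
PSD = P / BW
    = 47.152 / 65442.8
    = 0.00072051 W/Hz

0.00072051 W/Hz


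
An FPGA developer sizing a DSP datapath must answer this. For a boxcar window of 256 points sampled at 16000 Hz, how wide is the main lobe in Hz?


Main lobe width for a rectangular window:
Width = 2 * fs / N
      = 2 * 16000 / 256
      = 32000 / 256
      = 125.0 Hz

125.0 Hz


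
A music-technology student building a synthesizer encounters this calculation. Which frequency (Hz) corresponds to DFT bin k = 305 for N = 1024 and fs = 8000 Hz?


Frequency of DFT bin k:
f_k = k * fs / N
    = 305 * 8000 / 1024
    = 2440000 / 1024
    = 2382.812 Hz

2382.812 Hz


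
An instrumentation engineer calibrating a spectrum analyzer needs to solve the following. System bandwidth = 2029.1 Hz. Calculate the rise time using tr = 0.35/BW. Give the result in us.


Rise time from bandwidth relationship:
tr = 0.35 / BW
   = 0.35 / 2029.1
   = 0.0001724902666 s
   = 172.4903 us

172.4903 us


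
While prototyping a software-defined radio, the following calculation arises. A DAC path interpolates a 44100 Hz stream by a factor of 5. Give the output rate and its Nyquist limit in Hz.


Step 1 — output sample rate after interpolation by L:
fs_out = L * fs_in = 5 * 44100 = 220500 Hz

Step 2 — Nyquist frequency of the output stream:
f_Nyq = fs_out / 2 = 220500 / 2 = 110250.0 Hz

fs_out = 220500 Hz; f_Nyquist = 110250.0 Hz


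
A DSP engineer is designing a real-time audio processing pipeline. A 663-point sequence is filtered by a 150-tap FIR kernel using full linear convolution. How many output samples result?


Linear convolution output length:
L = N + M - 1
  = 663 + 150 - 1
  = 812 samples

812


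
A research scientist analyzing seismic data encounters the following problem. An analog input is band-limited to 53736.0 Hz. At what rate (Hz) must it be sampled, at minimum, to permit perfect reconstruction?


The Nyquist rate is twice the maximum frequency component.
fs_min = 2 * fmax
      = 2 * 53736.0
      = 107472.0 Hz

107472.0


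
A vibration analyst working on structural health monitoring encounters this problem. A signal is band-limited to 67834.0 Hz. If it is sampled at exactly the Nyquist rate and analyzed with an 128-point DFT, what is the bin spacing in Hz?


Step 1 — Nyquist sampling rate:
fs = 2 * fmax = 2 * 67834.0 = 135668.0 Hz

Step 2 — DFT bin spacing:
df = fs / N = 135668.0 / 128 = 1059.9062 Hz

1059.9062 Hz


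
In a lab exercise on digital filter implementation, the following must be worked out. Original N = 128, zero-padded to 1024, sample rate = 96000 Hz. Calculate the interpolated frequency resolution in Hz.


Frequency resolution after zero-padding:
N_padded = 128 * 8 = 1024
df = fs / N_padded
   = 96000 / 1024
   = 93.75 Hz

93.75 Hz


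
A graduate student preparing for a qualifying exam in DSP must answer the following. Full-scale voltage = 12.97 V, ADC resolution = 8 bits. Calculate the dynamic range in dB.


Dynamic range from full-scale to LSB:
V_min = V_max / 2^bits = 12.97 / 2^8
DR = 20 * log10(V_max / V_min)
   = 20 * log10(2^8)
   = 20 * 8 * log10(2)
   = 48.16 dB

48.16 dB


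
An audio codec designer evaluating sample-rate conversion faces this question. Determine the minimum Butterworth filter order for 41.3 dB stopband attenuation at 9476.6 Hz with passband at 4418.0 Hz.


Butterworth filter order formula:
n = log10(10^(A/10) - 1) / (2 * log10(f_stop/f_pass))
10^(41.3/10) - 1 = 13488.6288
f_stop/f_pass = 9476.6 / 4418.0 = 2.145
n = 6.2306 -> ceil = 7

7


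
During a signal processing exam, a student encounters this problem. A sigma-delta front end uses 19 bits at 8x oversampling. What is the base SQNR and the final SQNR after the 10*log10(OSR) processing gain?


Step 1 — baseline SQNR at Nyquist:
SQNR_base = 6.02*N + 1.76
          = 6.02*19 + 1.76
          = 116.14 dB

Step 2 — oversampling processing gain:
G = 10*log10(OSR) = 10*log10(8) = 9.03 dB

Step 3 — total:
SQNR_total = 116.14 + 9.03 = 125.17 dB

Base SQNR = 116.14 dB; oversampled SQNR = 125.17 dB


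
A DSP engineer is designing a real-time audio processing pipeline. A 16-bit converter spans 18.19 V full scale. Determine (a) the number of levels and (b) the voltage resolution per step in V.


Step 1 — number of quantization levels:
L = 2^N = 2^16 = 65536

Step 2 — LSB step size:
delta = Vfs / L
      = 18.19 / 65536
      = 0.00027756 V

Levels = 65536; step size = 0.00027756 V


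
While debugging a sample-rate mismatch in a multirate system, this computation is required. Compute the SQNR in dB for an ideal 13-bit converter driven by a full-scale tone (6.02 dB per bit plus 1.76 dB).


Theoretical SNR for a full-scale sinusoid:
SNR = 6.02 * N + 1.76
    = 6.02 * 13 + 1.76
    = 78.26 + 1.76
    = 80.02 dB

80.02 dB


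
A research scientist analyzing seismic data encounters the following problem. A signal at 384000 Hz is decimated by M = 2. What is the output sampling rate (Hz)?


Decimation reduces the sample rate:
fs_out = fs_in / M
       = 384000 / 2
       = 192000.0 Hz

192000.0 Hz


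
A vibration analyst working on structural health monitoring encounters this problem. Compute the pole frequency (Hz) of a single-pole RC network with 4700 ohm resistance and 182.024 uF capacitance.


Cutoff frequency of a first-order RC filter:
fc = 1 / (2 * pi * R * C)
C = 182.024 uF = 0.000182024 F
fc = 1 / (2 * pi * 4700 * 0.000182024)
   = 1 / 5.3753454550641
   = 0.186035 Hz

0.186035 Hz


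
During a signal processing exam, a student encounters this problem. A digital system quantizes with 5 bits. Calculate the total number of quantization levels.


Number of quantization levels = 2^N
= 2^5
= 32

32


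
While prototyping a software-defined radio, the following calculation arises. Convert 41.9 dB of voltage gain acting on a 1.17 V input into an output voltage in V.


Output voltage from dB gain:
V_out = V_in * 10^(gain_dB / 20)
      = 1.17 * 10^(41.9 / 20)
      = 1.17 * 124.451461
      = 145.6082 V

145.6082 V


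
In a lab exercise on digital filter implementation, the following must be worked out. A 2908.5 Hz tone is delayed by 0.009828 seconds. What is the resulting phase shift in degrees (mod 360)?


Phase shift from frequency and time delay:
phi = 360 * f * t_delay
    = 360 * 2908.5 * 0.009828
    = 10290.51 degrees
    mod 360 = 210.51 degrees

210.51 degrees


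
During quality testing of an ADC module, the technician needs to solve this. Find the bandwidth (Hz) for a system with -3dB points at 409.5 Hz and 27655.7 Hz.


Bandwidth is the difference of -3dB frequencies:
BW = f_high - f_low
   = 27655.7 - 409.5
   = 27246.2 Hz

27246.2 Hz


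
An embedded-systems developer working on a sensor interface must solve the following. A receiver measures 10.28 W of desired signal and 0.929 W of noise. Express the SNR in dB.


SNR in decibels:
SNR = 10 * log10(Ps / Pn)
    = 10 * log10(10.28 / 0.929)
    = 10 * log10(11.0657)
    = 10 * 1.044
    = 10.44 dB

10.44 dB


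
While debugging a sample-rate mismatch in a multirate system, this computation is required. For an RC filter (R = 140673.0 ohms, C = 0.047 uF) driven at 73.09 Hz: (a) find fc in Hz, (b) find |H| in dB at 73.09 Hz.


Step 1 — cutoff frequency:
fc = 1 / (2*pi*R*C)
C = 0.047 uF = 4.7e-08 F
fc = 1 / (2*pi*140673.0*4.7e-08)
   = 24.072 Hz

Step 2 — magnitude at f = 73.09 Hz:
|H(f)| = 1 / sqrt(1 + (f/fc)^2)
f/fc = 73.09 / 24.072 = 3.036308
|H| = 1 / sqrt(1 + 9.219166) = 0.3128184
|H|_dB = 20*log10(0.3128184) = -10.09 dB

fc = 24.072 Hz; |H(73.09 Hz)| = -10.09 dB


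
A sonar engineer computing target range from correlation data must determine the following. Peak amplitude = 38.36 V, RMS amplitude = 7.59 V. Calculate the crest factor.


Crest factor is the ratio of peak to RMS:
CF = V_peak / V_rms
   = 38.36 / 7.59
   = 5.054

5.054


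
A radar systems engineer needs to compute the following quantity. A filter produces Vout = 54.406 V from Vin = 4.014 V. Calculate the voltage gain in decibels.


Voltage gain in dB:
G = 20 * log10(Vout / Vin)
  = 20 * log10(54.406 / 4.014)
  = 20 * log10(13.554061)
  = 20 * 1.132069
  = 22.64 dB

22.64 dB


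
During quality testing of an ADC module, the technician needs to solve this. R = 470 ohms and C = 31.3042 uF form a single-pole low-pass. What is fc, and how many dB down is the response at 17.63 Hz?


Step 1 — cutoff frequency:
fc = 1 / (2*pi*R*C)
C = 31.3042 uF = 3.13042e-05 F
fc = 1 / (2*pi*470*3.13042e-05)
   = 10.8173 Hz

Step 2 — magnitude at f = 17.63 Hz:
|H(f)| = 1 / sqrt(1 + (f/fc)^2)
f/fc = 17.63 / 10.8173 = 1.629797
|H| = 1 / sqrt(1 + 2.656238) = 0.5229772
|H|_dB = 20*log10(0.5229772) = -5.63 dB

fc = 10.8173 Hz; |H(17.63 Hz)| = -5.63 dB


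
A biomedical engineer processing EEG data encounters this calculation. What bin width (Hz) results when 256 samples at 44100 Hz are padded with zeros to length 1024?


Frequency resolution after zero-padding:
N_padded = 256 * 4 = 1024
df = fs / N_padded
   = 44100 / 1024
   = 43.0664 Hz

43.0664 Hz
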